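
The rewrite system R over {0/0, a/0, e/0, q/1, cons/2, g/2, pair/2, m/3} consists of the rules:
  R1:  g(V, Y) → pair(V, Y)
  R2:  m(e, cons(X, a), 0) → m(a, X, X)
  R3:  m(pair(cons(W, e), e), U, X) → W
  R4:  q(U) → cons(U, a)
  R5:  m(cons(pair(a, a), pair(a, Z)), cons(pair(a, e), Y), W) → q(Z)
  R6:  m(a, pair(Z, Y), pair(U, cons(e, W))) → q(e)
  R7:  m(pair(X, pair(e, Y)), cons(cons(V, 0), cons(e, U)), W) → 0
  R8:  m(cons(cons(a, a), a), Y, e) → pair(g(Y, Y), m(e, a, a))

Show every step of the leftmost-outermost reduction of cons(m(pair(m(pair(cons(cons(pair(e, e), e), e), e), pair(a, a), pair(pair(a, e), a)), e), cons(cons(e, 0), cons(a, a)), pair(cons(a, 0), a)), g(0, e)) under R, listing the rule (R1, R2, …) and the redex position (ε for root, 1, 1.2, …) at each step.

cons(pair(e, e), pair(0, e))

1. cons(m(pair(m(pair(cons(cons(pair(e, e), e), e), e), pair(a, a), pair(pair(a, e), a)), e), cons(cons(e, 0), cons(a, a)), pair(cons(a, 0), a)), g(0, e))  →  cons(m(pair(cons(pair(e, e), e), e), cons(cons(e, 0), cons(a, a)), pair(cons(a, 0), a)), g(0, e))   [R3 at 1.1.1]
2. cons(m(pair(cons(pair(e, e), e), e), cons(cons(e, 0), cons(a, a)), pair(cons(a, 0), a)), g(0, e))  →  cons(pair(e, e), g(0, e))   [R3 at 1]
3. cons(pair(e, e), g(0, e))  →  cons(pair(e, e), pair(0, e))   [R1 at 2]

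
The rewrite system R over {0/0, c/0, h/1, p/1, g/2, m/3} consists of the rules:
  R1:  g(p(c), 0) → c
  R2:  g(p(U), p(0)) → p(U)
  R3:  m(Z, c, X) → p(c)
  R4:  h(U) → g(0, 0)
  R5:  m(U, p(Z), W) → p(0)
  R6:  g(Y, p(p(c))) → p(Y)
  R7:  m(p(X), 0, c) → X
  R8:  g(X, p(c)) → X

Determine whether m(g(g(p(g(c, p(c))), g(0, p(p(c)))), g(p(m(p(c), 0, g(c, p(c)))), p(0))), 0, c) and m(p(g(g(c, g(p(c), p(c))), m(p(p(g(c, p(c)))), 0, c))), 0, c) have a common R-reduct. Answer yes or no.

yes — NF(t₁) = c, NF(t₂) = c

Reduce t₁ = m(g(g(p(g(c, p(c))), g(0, p(p(c)))), g(p(m(p(c), 0, g(c, p(c)))), p(0))), 0, c):
1. m(g(g(p(g(c, p(c))), g(0, p(p(c)))), g(p(m(p(c), 0, g(c, p(c)))), p(0))), 0, c)  →  m(g(g(p(c), g(0, p(p(c)))), g(p(m(p(c), 0, g(c, p(c)))), p(0))), 0, c)   [R8 at 1.1.1.1]
2. m(g(g(p(c), g(0, p(p(c)))), g(p(m(p(c), 0, g(c, p(c)))), p(0))), 0, c)  →  m(g(g(p(c), p(0)), g(p(m(p(c), 0, g(c, p(c)))), p(0))), 0, c)   [R6 at 1.1.2]
3. m(g(g(p(c), p(0)), g(p(m(p(c), 0, g(c, p(c)))), p(0))), 0, c)  →  m(g(p(c), g(p(m(p(c), 0, g(c, p(c)))), p(0))), 0, c)   [R2 at 1.1]
4. m(g(p(c), g(p(m(p(c), 0, g(c, p(c)))), p(0))), 0, c)  →  m(g(p(c), p(m(p(c), 0, g(c, p(c))))), 0, c)   [R2 at 1.2]
5. m(g(p(c), p(m(p(c), 0, g(c, p(c))))), 0, c)  →  m(g(p(c), p(m(p(c), 0, c))), 0, c)   [R8 at 1.2.1.3]
6. m(g(p(c), p(m(p(c), 0, c))), 0, c)  →  m(g(p(c), p(c)), 0, c)   [R7 at 1.2.1]
7. m(g(p(c), p(c)), 0, c)  →  m(p(c), 0, c)   [R8 at 1]
8. m(p(c), 0, c)  →  c   [R7 at ε]

Reduce t₂ = m(p(g(g(c, g(p(c), p(c))), m(p(p(g(c, p(c)))), 0, c))), 0, c):
1. m(p(g(g(c, g(p(c), p(c))), m(p(p(g(c, p(c)))), 0, c))), 0, c)  →  g(g(c, g(p(c), p(c))), m(p(p(g(c, p(c)))), 0, c))   [R7 at ε]
2. g(g(c, g(p(c), p(c))), m(p(p(g(c, p(c)))), 0, c))  →  g(g(c, p(c)), m(p(p(g(c, p(c)))), 0, c))   [R8 at 1.2]
3. g(g(c, p(c)), m(p(p(g(c, p(c)))), 0, c))  →  g(c, m(p(p(g(c, p(c)))), 0, c))   [R8 at 1]
4. g(c, m(p(p(g(c, p(c)))), 0, c))  →  g(c, p(g(c, p(c))))   [R7 at 2]
5. g(c, p(g(c, p(c))))  →  g(c, p(c))   [R8 at 2.1]
6. g(c, p(c))  →  c   [R8 at ε]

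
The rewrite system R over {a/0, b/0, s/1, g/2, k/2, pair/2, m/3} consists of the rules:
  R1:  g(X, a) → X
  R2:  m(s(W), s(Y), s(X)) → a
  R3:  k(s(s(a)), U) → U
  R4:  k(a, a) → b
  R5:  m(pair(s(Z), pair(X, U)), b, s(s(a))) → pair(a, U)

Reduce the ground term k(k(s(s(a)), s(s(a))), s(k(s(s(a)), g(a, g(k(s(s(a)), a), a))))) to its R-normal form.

1. k(k(s(s(a)), s(s(a))), s(k(s(s(a)), g(a, g(k(s(s(a)), a), a)))))  →  k(s(s(a)), s(k(s(s(a)), g(a, g(k(s(s(a)), a), a)))))   [R3 at 1]
2. k(s(s(a)), s(k(s(s(a)), g(a, g(k(s(s(a)), a), a)))))  →  s(k(s(s(a)), g(a, g(k(s(s(a)), a), a))))   [R3 at ε]
3. s(k(s(s(a)), g(a, g(k(s(s(a)), a), a))))  →  s(g(a, g(k(s(s(a)), a), a)))   [R3 at 1]
4. s(g(a, g(k(s(s(a)), a), a)))  →  s(g(a, k(s(s(a)), a)))   [R1 at 1.2]
5. s(g(a, k(s(s(a)), a)))  →  s(g(a, a))   [R3 at 1.2]
6. s(g(a, a))  →  s(a)   [R1 at 1]

s(a)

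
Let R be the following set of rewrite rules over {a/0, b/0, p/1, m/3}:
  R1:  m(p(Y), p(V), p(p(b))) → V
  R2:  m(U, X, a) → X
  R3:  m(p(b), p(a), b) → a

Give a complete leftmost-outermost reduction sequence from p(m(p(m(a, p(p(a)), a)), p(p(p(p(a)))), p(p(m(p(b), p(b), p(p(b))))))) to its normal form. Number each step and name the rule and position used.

1. p(m(p(m(a, p(p(a)), a)), p(p(p(p(a)))), p(p(m(p(b), p(b), p(p(b)))))))  →  p(m(p(p(p(a))), p(p(p(p(a)))), p(p(m(p(b), p(b), p(p(b)))))))   [R2 at 1.1.1]
2. p(m(p(p(p(a))), p(p(p(p(a)))), p(p(m(p(b), p(b), p(p(b)))))))  →  p(m(p(p(p(a))), p(p(p(p(a)))), p(p(b))))   [R1 at 1.3.1.1]
3. p(m(p(p(p(a))), p(p(p(p(a)))), p(p(b))))  →  p(p(p(p(a))))   [R1 at 1]

p(p(p(p(a))))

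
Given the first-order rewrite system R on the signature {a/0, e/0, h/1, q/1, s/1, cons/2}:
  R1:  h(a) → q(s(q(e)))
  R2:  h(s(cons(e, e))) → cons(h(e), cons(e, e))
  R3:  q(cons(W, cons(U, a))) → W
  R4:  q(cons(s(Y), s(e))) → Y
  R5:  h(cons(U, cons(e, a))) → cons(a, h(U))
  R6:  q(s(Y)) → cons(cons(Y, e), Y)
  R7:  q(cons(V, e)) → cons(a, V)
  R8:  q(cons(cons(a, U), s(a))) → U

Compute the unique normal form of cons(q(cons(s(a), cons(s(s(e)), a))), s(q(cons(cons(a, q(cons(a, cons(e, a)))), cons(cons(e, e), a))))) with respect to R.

1. cons(q(cons(s(a), cons(s(s(e)), a))), s(q(cons(cons(a, q(cons(a, cons(e, a)))), cons(cons(e, e), a)))))  →  cons(s(a), s(q(cons(cons(a, q(cons(a, cons(e, a)))), cons(cons(e, e), a)))))   [R3 at 1]
2. cons(s(a), s(q(cons(cons(a, q(cons(a, cons(e, a)))), cons(cons(e, e), a)))))  →  cons(s(a), s(cons(a, q(cons(a, cons(e, a))))))   [R3 at 2.1]
3. cons(s(a), s(cons(a, q(cons(a, cons(e, a))))))  →  cons(s(a), s(cons(a, a)))   [R3 at 2.1.2]

cons(s(a), s(cons(a, a)))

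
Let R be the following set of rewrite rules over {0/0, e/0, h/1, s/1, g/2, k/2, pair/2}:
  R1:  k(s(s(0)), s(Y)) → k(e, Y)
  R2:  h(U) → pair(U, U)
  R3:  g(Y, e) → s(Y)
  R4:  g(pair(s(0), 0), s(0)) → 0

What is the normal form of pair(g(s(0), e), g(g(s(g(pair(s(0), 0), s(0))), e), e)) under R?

pair(s(s(0)), s(s(s(0))))

1. pair(g(s(0), e), g(g(s(g(pair(s(0), 0), s(0))), e), e))  →  pair(s(s(0)), g(g(s(g(pair(s(0), 0), s(0))), e), e))   [R3 at 1]
2. pair(s(s(0)), g(g(s(g(pair(s(0), 0), s(0))), e), e))  →  pair(s(s(0)), s(g(s(g(pair(s(0), 0), s(0))), e)))   [R3 at 2]
3. pair(s(s(0)), s(g(s(g(pair(s(0), 0), s(0))), e)))  →  pair(s(s(0)), s(s(s(g(pair(s(0), 0), s(0))))))   [R3 at 2.1]
4. pair(s(s(0)), s(s(s(g(pair(s(0), 0), s(0))))))  →  pair(s(s(0)), s(s(s(0))))   [R4 at 2.1.1.1]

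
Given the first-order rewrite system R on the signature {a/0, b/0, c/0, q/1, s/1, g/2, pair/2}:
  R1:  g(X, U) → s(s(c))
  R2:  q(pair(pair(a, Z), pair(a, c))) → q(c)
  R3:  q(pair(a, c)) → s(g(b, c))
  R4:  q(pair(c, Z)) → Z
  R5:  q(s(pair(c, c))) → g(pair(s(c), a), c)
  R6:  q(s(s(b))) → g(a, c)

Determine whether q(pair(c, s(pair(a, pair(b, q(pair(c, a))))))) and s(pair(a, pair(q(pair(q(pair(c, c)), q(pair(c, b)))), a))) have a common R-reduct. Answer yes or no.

yes — NF(t₁) = s(pair(a, pair(b, a))), NF(t₂) = s(pair(a, pair(b, a)))

Reduce t₁ = q(pair(c, s(pair(a, pair(b, q(pair(c, a))))))):
1. q(pair(c, s(pair(a, pair(b, q(pair(c, a)))))))  →  s(pair(a, pair(b, q(pair(c, a)))))   [R4 at ε]
2. s(pair(a, pair(b, q(pair(c, a)))))  →  s(pair(a, pair(b, a)))   [R4 at 1.2.2]

Reduce t₂ = s(pair(a, pair(q(pair(q(pair(c, c)), q(pair(c, b)))), a))):
1. s(pair(a, pair(q(pair(q(pair(c, c)), q(pair(c, b)))), a)))  →  s(pair(a, pair(q(pair(c, q(pair(c, b)))), a)))   [R4 at 1.2.1.1.1]
2. s(pair(a, pair(q(pair(c, q(pair(c, b)))), a)))  →  s(pair(a, pair(q(pair(c, b)), a)))   [R4 at 1.2.1]
3. s(pair(a, pair(q(pair(c, b)), a)))  →  s(pair(a, pair(b, a)))   [R4 at 1.2.1]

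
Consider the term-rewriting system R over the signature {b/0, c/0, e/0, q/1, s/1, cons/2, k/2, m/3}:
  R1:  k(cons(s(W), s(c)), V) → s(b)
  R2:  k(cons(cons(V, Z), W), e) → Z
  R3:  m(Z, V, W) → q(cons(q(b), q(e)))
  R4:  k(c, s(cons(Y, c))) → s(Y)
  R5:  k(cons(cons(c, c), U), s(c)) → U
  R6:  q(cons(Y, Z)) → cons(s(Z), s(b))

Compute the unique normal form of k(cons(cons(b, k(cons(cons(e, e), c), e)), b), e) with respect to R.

1. k(cons(cons(b, k(cons(cons(e, e), c), e)), b), e)  →  k(cons(cons(e, e), c), e)   [R2 at ε]
2. k(cons(cons(e, e), c), e)  →  e   [R2 at ε]

e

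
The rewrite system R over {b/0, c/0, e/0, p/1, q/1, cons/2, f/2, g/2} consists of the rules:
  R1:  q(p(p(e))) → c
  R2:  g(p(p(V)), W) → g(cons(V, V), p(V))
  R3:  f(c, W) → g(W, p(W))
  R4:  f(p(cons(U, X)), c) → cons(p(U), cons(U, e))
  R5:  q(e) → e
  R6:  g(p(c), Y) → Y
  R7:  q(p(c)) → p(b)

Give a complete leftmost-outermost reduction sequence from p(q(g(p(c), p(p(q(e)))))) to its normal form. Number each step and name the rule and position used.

1. p(q(g(p(c), p(p(q(e))))))  →  p(q(p(p(q(e)))))   [R6 at 1.1]
2. p(q(p(p(q(e)))))  →  p(q(p(p(e))))   [R5 at 1.1.1.1]
3. p(q(p(p(e))))  →  p(c)   [R1 at 1]

p(c)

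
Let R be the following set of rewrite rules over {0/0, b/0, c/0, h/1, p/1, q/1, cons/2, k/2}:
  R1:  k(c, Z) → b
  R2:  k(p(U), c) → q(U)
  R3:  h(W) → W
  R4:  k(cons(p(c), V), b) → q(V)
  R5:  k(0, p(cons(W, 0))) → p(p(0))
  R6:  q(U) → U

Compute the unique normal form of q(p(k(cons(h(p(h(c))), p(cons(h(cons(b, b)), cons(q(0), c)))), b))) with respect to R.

1. q(p(k(cons(h(p(h(c))), p(cons(h(cons(b, b)), cons(q(0), c)))), b)))  →  p(k(cons(h(p(h(c))), p(cons(h(cons(b, b)), cons(q(0), c)))), b))   [R6 at ε]
2. p(k(cons(h(p(h(c))), p(cons(h(cons(b, b)), cons(q(0), c)))), b))  →  p(k(cons(p(h(c)), p(cons(h(cons(b, b)), cons(q(0), c)))), b))   [R3 at 1.1.1]
3. p(k(cons(p(h(c)), p(cons(h(cons(b, b)), cons(q(0), c)))), b))  →  p(k(cons(p(c), p(cons(h(cons(b, b)), cons(q(0), c)))), b))   [R3 at 1.1.1.1]
4. p(k(cons(p(c), p(cons(h(cons(b, b)), cons(q(0), c)))), b))  →  p(q(p(cons(h(cons(b, b)), cons(q(0), c)))))   [R4 at 1]
5. p(q(p(cons(h(cons(b, b)), cons(q(0), c)))))  →  p(p(cons(h(cons(b, b)), cons(q(0), c))))   [R6 at 1]
6. p(p(cons(h(cons(b, b)), cons(q(0), c))))  →  p(p(cons(cons(b, b), cons(q(0), c))))   [R3 at 1.1.1]
7. p(p(cons(cons(b, b), cons(q(0), c))))  →  p(p(cons(cons(b, b), cons(0, c))))   [R6 at 1.1.2.1]

p(p(cons(cons(b, b), cons(0, c))))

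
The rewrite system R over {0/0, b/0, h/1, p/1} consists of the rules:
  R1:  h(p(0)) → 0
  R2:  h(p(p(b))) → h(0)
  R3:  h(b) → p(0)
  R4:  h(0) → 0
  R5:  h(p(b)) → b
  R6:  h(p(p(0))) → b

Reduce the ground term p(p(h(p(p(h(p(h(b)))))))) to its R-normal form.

1. p(p(h(p(p(h(p(h(b))))))))  →  p(p(h(p(p(h(p(p(0))))))))   [R3 at 1.1.1.1.1.1.1]
2. p(p(h(p(p(h(p(p(0))))))))  →  p(p(h(p(p(b)))))   [R6 at 1.1.1.1.1]
3. p(p(h(p(p(b)))))  →  p(p(h(0)))   [R2 at 1.1]
4. p(p(h(0)))  →  p(p(0))   [R4 at 1.1]

p(p(0))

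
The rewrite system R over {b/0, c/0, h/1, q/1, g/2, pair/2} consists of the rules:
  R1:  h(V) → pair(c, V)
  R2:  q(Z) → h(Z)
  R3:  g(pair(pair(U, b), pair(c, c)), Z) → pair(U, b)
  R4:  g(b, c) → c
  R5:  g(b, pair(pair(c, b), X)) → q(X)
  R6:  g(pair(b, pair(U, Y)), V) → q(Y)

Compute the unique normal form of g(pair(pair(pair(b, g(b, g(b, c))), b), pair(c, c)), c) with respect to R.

pair(pair(b, c), b)

1. g(pair(pair(pair(b, g(b, g(b, c))), b), pair(c, c)), c)  →  pair(pair(b, g(b, g(b, c))), b)   [R3 at ε]
2. pair(pair(b, g(b, g(b, c))), b)  →  pair(pair(b, g(b, c)), b)   [R4 at 1.2.2]
3. pair(pair(b, g(b, c)), b)  →  pair(pair(b, c), b)   [R4 at 1.2]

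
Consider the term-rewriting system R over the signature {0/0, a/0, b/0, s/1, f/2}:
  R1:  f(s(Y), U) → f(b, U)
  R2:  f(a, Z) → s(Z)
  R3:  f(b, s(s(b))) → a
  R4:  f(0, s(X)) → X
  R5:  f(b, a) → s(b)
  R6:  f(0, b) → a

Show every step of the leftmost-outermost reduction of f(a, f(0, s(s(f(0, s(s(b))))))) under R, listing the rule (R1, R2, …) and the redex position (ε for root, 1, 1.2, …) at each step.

s(s(s(b)))

1. f(a, f(0, s(s(f(0, s(s(b)))))))  →  s(f(0, s(s(f(0, s(s(b)))))))   [R2 at ε]
2. s(f(0, s(s(f(0, s(s(b)))))))  →  s(s(f(0, s(s(b)))))   [R4 at 1]
3. s(s(f(0, s(s(b)))))  →  s(s(s(b)))   [R4 at 1.1]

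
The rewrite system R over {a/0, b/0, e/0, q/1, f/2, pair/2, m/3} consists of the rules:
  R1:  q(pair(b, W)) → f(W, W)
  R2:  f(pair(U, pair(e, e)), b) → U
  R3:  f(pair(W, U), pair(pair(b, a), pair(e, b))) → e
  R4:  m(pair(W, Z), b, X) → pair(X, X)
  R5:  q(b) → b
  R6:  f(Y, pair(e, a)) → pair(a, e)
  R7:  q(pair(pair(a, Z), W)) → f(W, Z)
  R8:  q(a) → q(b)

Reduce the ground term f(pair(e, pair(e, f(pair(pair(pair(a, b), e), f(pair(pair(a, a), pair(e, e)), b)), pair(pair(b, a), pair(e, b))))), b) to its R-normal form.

1. f(pair(e, pair(e, f(pair(pair(pair(a, b), e), f(pair(pair(a, a), pair(e, e)), b)), pair(pair(b, a), pair(e, b))))), b)  →  f(pair(e, pair(e, e)), b)   [R3 at 1.2.2]
2. f(pair(e, pair(e, e)), b)  →  e   [R2 at ε]

e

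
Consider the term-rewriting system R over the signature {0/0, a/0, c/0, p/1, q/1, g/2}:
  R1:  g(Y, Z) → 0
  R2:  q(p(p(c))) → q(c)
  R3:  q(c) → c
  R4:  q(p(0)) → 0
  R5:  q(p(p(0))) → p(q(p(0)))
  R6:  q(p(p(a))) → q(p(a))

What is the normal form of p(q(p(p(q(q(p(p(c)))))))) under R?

1. p(q(p(p(q(q(p(p(c))))))))  →  p(q(p(p(q(q(c))))))   [R2 at 1.1.1.1.1]
2. p(q(p(p(q(q(c))))))  →  p(q(p(p(q(c)))))   [R3 at 1.1.1.1.1]
3. p(q(p(p(q(c)))))  →  p(q(p(p(c))))   [R3 at 1.1.1.1]
4. p(q(p(p(c))))  →  p(q(c))   [R2 at 1]
5. p(q(c))  →  p(c)   [R3 at 1]

p(c)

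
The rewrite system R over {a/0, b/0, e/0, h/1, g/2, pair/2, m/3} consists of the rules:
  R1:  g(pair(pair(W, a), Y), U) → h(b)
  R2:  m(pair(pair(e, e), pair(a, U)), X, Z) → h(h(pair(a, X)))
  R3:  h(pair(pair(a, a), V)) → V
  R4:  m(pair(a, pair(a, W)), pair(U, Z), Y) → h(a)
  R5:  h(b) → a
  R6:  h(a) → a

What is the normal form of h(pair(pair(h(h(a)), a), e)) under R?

e

1. h(pair(pair(h(h(a)), a), e))  →  h(pair(pair(h(a), a), e))   [R6 at 1.1.1.1]
2. h(pair(pair(h(a), a), e))  →  h(pair(pair(a, a), e))   [R6 at 1.1.1]
3. h(pair(pair(a, a), e))  →  e   [R3 at ε]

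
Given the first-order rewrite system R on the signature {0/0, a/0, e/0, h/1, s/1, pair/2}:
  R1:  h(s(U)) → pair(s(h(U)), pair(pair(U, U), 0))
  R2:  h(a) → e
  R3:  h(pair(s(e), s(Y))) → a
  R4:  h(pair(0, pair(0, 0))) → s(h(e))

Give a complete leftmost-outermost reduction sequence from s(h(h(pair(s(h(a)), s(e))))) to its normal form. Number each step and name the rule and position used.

s(e)

1. s(h(h(pair(s(h(a)), s(e)))))  →  s(h(h(pair(s(e), s(e)))))   [R2 at 1.1.1.1.1]
2. s(h(h(pair(s(e), s(e)))))  →  s(h(a))   [R3 at 1.1]
3. s(h(a))  →  s(e)   [R2 at 1]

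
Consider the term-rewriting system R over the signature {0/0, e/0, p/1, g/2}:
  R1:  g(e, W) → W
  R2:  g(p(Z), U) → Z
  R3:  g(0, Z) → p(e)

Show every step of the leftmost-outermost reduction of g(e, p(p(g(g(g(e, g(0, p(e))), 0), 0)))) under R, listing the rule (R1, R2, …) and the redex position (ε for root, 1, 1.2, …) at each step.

1. g(e, p(p(g(g(g(e, g(0, p(e))), 0), 0))))  →  p(p(g(g(g(e, g(0, p(e))), 0), 0)))   [R1 at ε]
2. p(p(g(g(g(e, g(0, p(e))), 0), 0)))  →  p(p(g(g(g(0, p(e)), 0), 0)))   [R1 at 1.1.1.1]
3. p(p(g(g(g(0, p(e)), 0), 0)))  →  p(p(g(g(p(e), 0), 0)))   [R3 at 1.1.1.1]
4. p(p(g(g(p(e), 0), 0)))  →  p(p(g(e, 0)))   [R2 at 1.1.1]
5. p(p(g(e, 0)))  →  p(p(0))   [R1 at 1.1]

p(p(0))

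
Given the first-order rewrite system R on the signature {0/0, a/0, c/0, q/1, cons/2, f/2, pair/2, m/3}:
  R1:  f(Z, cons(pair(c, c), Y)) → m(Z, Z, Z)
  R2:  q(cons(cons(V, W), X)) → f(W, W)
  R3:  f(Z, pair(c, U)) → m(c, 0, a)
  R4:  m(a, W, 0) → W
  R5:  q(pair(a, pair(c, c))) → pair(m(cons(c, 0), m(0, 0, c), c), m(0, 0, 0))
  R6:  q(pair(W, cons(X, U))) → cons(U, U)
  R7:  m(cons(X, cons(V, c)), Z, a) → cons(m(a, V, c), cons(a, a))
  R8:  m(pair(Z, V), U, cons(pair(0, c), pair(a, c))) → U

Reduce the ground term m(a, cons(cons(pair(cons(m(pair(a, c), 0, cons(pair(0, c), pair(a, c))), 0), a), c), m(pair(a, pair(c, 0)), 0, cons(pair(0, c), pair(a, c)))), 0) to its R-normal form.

cons(cons(pair(cons(0, 0), a), c), 0)

1. m(a, cons(cons(pair(cons(m(pair(a, c), 0, cons(pair(0, c), pair(a, c))), 0), a), c), m(pair(a, pair(c, 0)), 0, cons(pair(0, c), pair(a, c)))), 0)  →  cons(cons(pair(cons(m(pair(a, c), 0, cons(pair(0, c), pair(a, c))), 0), a), c), m(pair(a, pair(c, 0)), 0, cons(pair(0, c), pair(a, c))))   [R4 at ε]
2. cons(cons(pair(cons(m(pair(a, c), 0, cons(pair(0, c), pair(a, c))), 0), a), c), m(pair(a, pair(c, 0)), 0, cons(pair(0, c), pair(a, c))))  →  cons(cons(pair(cons(0, 0), a), c), m(pair(a, pair(c, 0)), 0, cons(pair(0, c), pair(a, c))))   [R8 at 1.1.1.1]
3. cons(cons(pair(cons(0, 0), a), c), m(pair(a, pair(c, 0)), 0, cons(pair(0, c), pair(a, c))))  →  cons(cons(pair(cons(0, 0), a), c), 0)   [R8 at 2]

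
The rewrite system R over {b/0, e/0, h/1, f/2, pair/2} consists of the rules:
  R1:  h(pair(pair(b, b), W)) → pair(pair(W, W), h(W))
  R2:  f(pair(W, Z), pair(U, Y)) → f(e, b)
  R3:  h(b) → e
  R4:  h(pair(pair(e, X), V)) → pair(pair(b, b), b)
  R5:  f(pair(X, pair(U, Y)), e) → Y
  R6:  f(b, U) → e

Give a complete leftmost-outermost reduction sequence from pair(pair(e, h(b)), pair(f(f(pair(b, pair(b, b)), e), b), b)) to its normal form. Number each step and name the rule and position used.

pair(pair(e, e), pair(e, b))

1. pair(pair(e, h(b)), pair(f(f(pair(b, pair(b, b)), e), b), b))  →  pair(pair(e, e), pair(f(f(pair(b, pair(b, b)), e), b), b))   [R3 at 1.2]
2. pair(pair(e, e), pair(f(f(pair(b, pair(b, b)), e), b), b))  →  pair(pair(e, e), pair(f(b, b), b))   [R5 at 2.1.1]
3. pair(pair(e, e), pair(f(b, b), b))  →  pair(pair(e, e), pair(e, b))   [R6 at 2.1]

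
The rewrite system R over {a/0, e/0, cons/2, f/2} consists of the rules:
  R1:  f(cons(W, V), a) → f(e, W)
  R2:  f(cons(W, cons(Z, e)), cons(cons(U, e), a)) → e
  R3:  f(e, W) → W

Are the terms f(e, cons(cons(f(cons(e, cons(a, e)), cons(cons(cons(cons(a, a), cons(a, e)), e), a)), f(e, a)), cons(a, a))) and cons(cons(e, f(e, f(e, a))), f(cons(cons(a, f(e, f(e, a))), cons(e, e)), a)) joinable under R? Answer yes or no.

yes — NF(t₁) = cons(cons(e, a), cons(a, a)), NF(t₂) = cons(cons(e, a), cons(a, a))

Reduce t₁ = f(e, cons(cons(f(cons(e, cons(a, e)), cons(cons(cons(cons(a, a), cons(a, e)), e), a)), f(e, a)), cons(a, a))):
1. f(e, cons(cons(f(cons(e, cons(a, e)), cons(cons(cons(cons(a, a), cons(a, e)), e), a)), f(e, a)), cons(a, a)))  →  cons(cons(f(cons(e, cons(a, e)), cons(cons(cons(cons(a, a), cons(a, e)), e), a)), f(e, a)), cons(a, a))   [R3 at ε]
2. cons(cons(f(cons(e, cons(a, e)), cons(cons(cons(cons(a, a), cons(a, e)), e), a)), f(e, a)), cons(a, a))  →  cons(cons(e, f(e, a)), cons(a, a))   [R2 at 1.1]
3. cons(cons(e, f(e, a)), cons(a, a))  →  cons(cons(e, a), cons(a, a))   [R3 at 1.2]

Reduce t₂ = cons(cons(e, f(e, f(e, a))), f(cons(cons(a, f(e, f(e, a))), cons(e, e)), a)):
1. cons(cons(e, f(e, f(e, a))), f(cons(cons(a, f(e, f(e, a))), cons(e, e)), a))  →  cons(cons(e, f(e, a)), f(cons(cons(a, f(e, f(e, a))), cons(e, e)), a))   [R3 at 1.2]
2. cons(cons(e, f(e, a)), f(cons(cons(a, f(e, f(e, a))), cons(e, e)), a))  →  cons(cons(e, a), f(cons(cons(a, f(e, f(e, a))), cons(e, e)), a))   [R3 at 1.2]
3. cons(cons(e, a), f(cons(cons(a, f(e, f(e, a))), cons(e, e)), a))  →  cons(cons(e, a), f(e, cons(a, f(e, f(e, a)))))   [R1 at 2]
4. cons(cons(e, a), f(e, cons(a, f(e, f(e, a)))))  →  cons(cons(e, a), cons(a, f(e, f(e, a))))   [R3 at 2]
5. cons(cons(e, a), cons(a, f(e, f(e, a))))  →  cons(cons(e, a), cons(a, f(e, a)))   [R3 at 2.2]
6. cons(cons(e, a), cons(a, f(e, a)))  →  cons(cons(e, a), cons(a, a))   [R3 at 2.2]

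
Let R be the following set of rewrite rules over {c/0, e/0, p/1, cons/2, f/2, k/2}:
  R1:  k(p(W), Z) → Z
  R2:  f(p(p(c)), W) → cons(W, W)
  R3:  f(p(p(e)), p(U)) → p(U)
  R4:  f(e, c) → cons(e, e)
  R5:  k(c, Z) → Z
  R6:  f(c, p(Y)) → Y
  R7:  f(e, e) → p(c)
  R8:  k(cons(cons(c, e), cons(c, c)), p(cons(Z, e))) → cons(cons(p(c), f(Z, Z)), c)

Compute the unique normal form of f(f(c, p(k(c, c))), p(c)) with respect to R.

c

1. f(f(c, p(k(c, c))), p(c))  →  f(k(c, c), p(c))   [R6 at 1]
2. f(k(c, c), p(c))  →  f(c, p(c))   [R5 at 1]
3. f(c, p(c))  →  c   [R6 at ε]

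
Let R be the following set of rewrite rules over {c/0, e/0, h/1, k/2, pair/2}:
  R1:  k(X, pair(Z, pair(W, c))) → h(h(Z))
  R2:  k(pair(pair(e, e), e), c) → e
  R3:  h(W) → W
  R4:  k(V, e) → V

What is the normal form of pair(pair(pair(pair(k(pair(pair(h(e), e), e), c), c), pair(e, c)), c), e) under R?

1. pair(pair(pair(pair(k(pair(pair(h(e), e), e), c), c), pair(e, c)), c), e)  →  pair(pair(pair(pair(k(pair(pair(e, e), e), c), c), pair(e, c)), c), e)   [R3 at 1.1.1.1.1.1.1]
2. pair(pair(pair(pair(k(pair(pair(e, e), e), c), c), pair(e, c)), c), e)  →  pair(pair(pair(pair(e, c), pair(e, c)), c), e)   [R2 at 1.1.1.1]

pair(pair(pair(pair(e, c), pair(e, c)), c), e)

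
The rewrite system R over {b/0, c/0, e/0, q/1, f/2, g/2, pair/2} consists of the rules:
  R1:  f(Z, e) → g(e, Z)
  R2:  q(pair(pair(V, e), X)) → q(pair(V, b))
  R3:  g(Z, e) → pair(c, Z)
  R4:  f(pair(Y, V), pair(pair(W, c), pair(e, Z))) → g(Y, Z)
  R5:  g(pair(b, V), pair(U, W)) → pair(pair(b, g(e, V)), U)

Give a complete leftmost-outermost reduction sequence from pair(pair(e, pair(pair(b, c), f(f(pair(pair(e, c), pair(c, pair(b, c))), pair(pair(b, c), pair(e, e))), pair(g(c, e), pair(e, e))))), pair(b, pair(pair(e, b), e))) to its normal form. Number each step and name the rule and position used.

1. pair(pair(e, pair(pair(b, c), f(f(pair(pair(e, c), pair(c, pair(b, c))), pair(pair(b, c), pair(e, e))), pair(g(c, e), pair(e, e))))), pair(b, pair(pair(e, b), e)))  →  pair(pair(e, pair(pair(b, c), f(g(pair(e, c), e), pair(g(c, e), pair(e, e))))), pair(b, pair(pair(e, b), e)))   [R4 at 1.2.2.1]
2. pair(pair(e, pair(pair(b, c), f(g(pair(e, c), e), pair(g(c, e), pair(e, e))))), pair(b, pair(pair(e, b), e)))  →  pair(pair(e, pair(pair(b, c), f(pair(c, pair(e, c)), pair(g(c, e), pair(e, e))))), pair(b, pair(pair(e, b), e)))   [R3 at 1.2.2.1]
3. pair(pair(e, pair(pair(b, c), f(pair(c, pair(e, c)), pair(g(c, e), pair(e, e))))), pair(b, pair(pair(e, b), e)))  →  pair(pair(e, pair(pair(b, c), f(pair(c, pair(e, c)), pair(pair(c, c), pair(e, e))))), pair(b, pair(pair(e, b), e)))   [R3 at 1.2.2.2.1]
4. pair(pair(e, pair(pair(b, c), f(pair(c, pair(e, c)), pair(pair(c, c), pair(e, e))))), pair(b, pair(pair(e, b), e)))  →  pair(pair(e, pair(pair(b, c), g(c, e))), pair(b, pair(pair(e, b), e)))   [R4 at 1.2.2]
5. pair(pair(e, pair(pair(b, c), g(c, e))), pair(b, pair(pair(e, b), e)))  →  pair(pair(e, pair(pair(b, c), pair(c, c))), pair(b, pair(pair(e, b), e)))   [R3 at 1.2.2]

pair(pair(e, pair(pair(b, c), pair(c, c))), pair(b, pair(pair(e, b), e)))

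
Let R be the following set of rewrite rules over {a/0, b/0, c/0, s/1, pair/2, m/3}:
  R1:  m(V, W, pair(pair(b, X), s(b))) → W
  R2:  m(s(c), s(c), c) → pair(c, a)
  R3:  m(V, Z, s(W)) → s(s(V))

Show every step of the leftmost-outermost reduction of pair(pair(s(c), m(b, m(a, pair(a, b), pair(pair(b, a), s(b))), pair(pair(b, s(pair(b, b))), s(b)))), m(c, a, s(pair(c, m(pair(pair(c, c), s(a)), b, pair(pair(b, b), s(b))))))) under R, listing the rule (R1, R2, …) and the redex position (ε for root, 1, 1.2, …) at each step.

1. pair(pair(s(c), m(b, m(a, pair(a, b), pair(pair(b, a), s(b))), pair(pair(b, s(pair(b, b))), s(b)))), m(c, a, s(pair(c, m(pair(pair(c, c), s(a)), b, pair(pair(b, b), s(b)))))))  →  pair(pair(s(c), m(a, pair(a, b), pair(pair(b, a), s(b)))), m(c, a, s(pair(c, m(pair(pair(c, c), s(a)), b, pair(pair(b, b), s(b)))))))   [R1 at 1.2]
2. pair(pair(s(c), m(a, pair(a, b), pair(pair(b, a), s(b)))), m(c, a, s(pair(c, m(pair(pair(c, c), s(a)), b, pair(pair(b, b), s(b)))))))  →  pair(pair(s(c), pair(a, b)), m(c, a, s(pair(c, m(pair(pair(c, c), s(a)), b, pair(pair(b, b), s(b)))))))   [R1 at 1.2]
3. pair(pair(s(c), pair(a, b)), m(c, a, s(pair(c, m(pair(pair(c, c), s(a)), b, pair(pair(b, b), s(b)))))))  →  pair(pair(s(c), pair(a, b)), s(s(c)))   [R3 at 2]

pair(pair(s(c), pair(a, b)), s(s(c)))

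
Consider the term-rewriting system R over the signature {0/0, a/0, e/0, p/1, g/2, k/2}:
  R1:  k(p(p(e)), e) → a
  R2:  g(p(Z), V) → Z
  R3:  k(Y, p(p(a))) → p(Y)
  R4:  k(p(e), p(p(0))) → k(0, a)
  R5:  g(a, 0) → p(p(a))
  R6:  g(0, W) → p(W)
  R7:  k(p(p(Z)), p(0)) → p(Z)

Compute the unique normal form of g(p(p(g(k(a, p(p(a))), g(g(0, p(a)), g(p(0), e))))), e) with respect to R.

p(a)

1. g(p(p(g(k(a, p(p(a))), g(g(0, p(a)), g(p(0), e))))), e)  →  p(g(k(a, p(p(a))), g(g(0, p(a)), g(p(0), e))))   [R2 at ε]
2. p(g(k(a, p(p(a))), g(g(0, p(a)), g(p(0), e))))  →  p(g(p(a), g(g(0, p(a)), g(p(0), e))))   [R3 at 1.1]
3. p(g(p(a), g(g(0, p(a)), g(p(0), e))))  →  p(a)   [R2 at 1]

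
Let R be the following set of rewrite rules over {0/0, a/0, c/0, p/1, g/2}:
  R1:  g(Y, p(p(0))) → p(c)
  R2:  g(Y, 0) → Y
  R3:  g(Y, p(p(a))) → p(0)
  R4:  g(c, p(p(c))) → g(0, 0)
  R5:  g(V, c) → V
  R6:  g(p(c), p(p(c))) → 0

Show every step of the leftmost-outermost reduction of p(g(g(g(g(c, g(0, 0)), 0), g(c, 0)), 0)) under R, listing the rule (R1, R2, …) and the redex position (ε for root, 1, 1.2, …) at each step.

1. p(g(g(g(g(c, g(0, 0)), 0), g(c, 0)), 0))  →  p(g(g(g(c, g(0, 0)), 0), g(c, 0)))   [R2 at 1]
2. p(g(g(g(c, g(0, 0)), 0), g(c, 0)))  →  p(g(g(c, g(0, 0)), g(c, 0)))   [R2 at 1.1]
3. p(g(g(c, g(0, 0)), g(c, 0)))  →  p(g(g(c, 0), g(c, 0)))   [R2 at 1.1.2]
4. p(g(g(c, 0), g(c, 0)))  →  p(g(c, g(c, 0)))   [R2 at 1.1]
5. p(g(c, g(c, 0)))  →  p(g(c, c))   [R2 at 1.2]
6. p(g(c, c))  →  p(c)   [R5 at 1]

p(c)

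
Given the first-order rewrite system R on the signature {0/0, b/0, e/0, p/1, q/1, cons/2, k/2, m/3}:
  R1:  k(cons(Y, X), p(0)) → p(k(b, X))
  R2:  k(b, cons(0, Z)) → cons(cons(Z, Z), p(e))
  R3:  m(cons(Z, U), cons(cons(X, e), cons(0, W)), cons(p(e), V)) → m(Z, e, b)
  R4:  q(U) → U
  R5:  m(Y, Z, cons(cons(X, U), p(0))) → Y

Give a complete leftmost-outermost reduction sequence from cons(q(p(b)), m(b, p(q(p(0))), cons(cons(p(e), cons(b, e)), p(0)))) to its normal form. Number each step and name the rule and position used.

1. cons(q(p(b)), m(b, p(q(p(0))), cons(cons(p(e), cons(b, e)), p(0))))  →  cons(p(b), m(b, p(q(p(0))), cons(cons(p(e), cons(b, e)), p(0))))   [R4 at 1]
2. cons(p(b), m(b, p(q(p(0))), cons(cons(p(e), cons(b, e)), p(0))))  →  cons(p(b), b)   [R5 at 2]

cons(p(b), b)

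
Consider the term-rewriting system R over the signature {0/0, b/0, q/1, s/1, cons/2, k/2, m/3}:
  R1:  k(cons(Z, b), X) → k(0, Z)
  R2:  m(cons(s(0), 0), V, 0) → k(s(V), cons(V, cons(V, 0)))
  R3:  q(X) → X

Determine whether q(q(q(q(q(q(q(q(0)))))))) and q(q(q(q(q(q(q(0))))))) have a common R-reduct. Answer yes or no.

Reduce t₁ = q(q(q(q(q(q(q(q(0)))))))):
1. q(q(q(q(q(q(q(q(0))))))))  →  q(q(q(q(q(q(q(0)))))))   [R3 at ε]
2. q(q(q(q(q(q(q(0)))))))  →  q(q(q(q(q(q(0))))))   [R3 at ε]
3. q(q(q(q(q(q(0))))))  →  q(q(q(q(q(0)))))   [R3 at ε]
4. q(q(q(q(q(0)))))  →  q(q(q(q(0))))   [R3 at ε]
5. q(q(q(q(0))))  →  q(q(q(0)))   [R3 at ε]
6. q(q(q(0)))  →  q(q(0))   [R3 at ε]
7. q(q(0))  →  q(0)   [R3 at ε]
8. q(0)  →  0   [R3 at ε]

Reduce t₂ = q(q(q(q(q(q(q(0))))))):
1. q(q(q(q(q(q(q(0)))))))  →  q(q(q(q(q(q(0))))))   [R3 at ε]
2. q(q(q(q(q(q(0))))))  →  q(q(q(q(q(0)))))   [R3 at ε]
3. q(q(q(q(q(0)))))  →  q(q(q(q(0))))   [R3 at ε]
4. q(q(q(q(0))))  →  q(q(q(0)))   [R3 at ε]
5. q(q(q(0)))  →  q(q(0))   [R3 at ε]
6. q(q(0))  →  q(0)   [R3 at ε]
7. q(0)  →  0   [R3 at ε]

yes — NF(t₁) = 0, NF(t₂) = 0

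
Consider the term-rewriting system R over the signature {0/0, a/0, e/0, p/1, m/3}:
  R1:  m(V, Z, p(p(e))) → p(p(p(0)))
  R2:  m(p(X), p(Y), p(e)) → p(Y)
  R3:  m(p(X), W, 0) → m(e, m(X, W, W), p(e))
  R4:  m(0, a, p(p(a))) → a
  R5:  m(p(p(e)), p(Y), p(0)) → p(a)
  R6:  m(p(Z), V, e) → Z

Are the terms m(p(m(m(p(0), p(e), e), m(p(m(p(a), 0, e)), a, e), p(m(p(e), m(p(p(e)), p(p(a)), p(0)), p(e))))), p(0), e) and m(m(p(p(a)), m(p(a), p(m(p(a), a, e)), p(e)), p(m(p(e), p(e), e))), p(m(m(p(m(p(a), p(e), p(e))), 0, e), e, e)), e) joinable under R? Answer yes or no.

Reduce t₁ = m(p(m(m(p(0), p(e), e), m(p(m(p(a), 0, e)), a, e), p(m(p(e), m(p(p(e)), p(p(a)), p(0)), p(e))))), p(0), e):
1. m(p(m(m(p(0), p(e), e), m(p(m(p(a), 0, e)), a, e), p(m(p(e), m(p(p(e)), p(p(a)), p(0)), p(e))))), p(0), e)  →  m(m(p(0), p(e), e), m(p(m(p(a), 0, e)), a, e), p(m(p(e), m(p(p(e)), p(p(a)), p(0)), p(e))))   [R6 at ε]
2. m(m(p(0), p(e), e), m(p(m(p(a), 0, e)), a, e), p(m(p(e), m(p(p(e)), p(p(a)), p(0)), p(e))))  →  m(0, m(p(m(p(a), 0, e)), a, e), p(m(p(e), m(p(p(e)), p(p(a)), p(0)), p(e))))   [R6 at 1]
3. m(0, m(p(m(p(a), 0, e)), a, e), p(m(p(e), m(p(p(e)), p(p(a)), p(0)), p(e))))  →  m(0, m(p(a), 0, e), p(m(p(e), m(p(p(e)), p(p(a)), p(0)), p(e))))   [R6 at 2]
4. m(0, m(p(a), 0, e), p(m(p(e), m(p(p(e)), p(p(a)), p(0)), p(e))))  →  m(0, a, p(m(p(e), m(p(p(e)), p(p(a)), p(0)), p(e))))   [R6 at 2]
5. m(0, a, p(m(p(e), m(p(p(e)), p(p(a)), p(0)), p(e))))  →  m(0, a, p(m(p(e), p(a), p(e))))   [R5 at 3.1.2]
6. m(0, a, p(m(p(e), p(a), p(e))))  →  m(0, a, p(p(a)))   [R2 at 3.1]
7. m(0, a, p(p(a)))  →  a   [R4 at ε]

Reduce t₂ = m(m(p(p(a)), m(p(a), p(m(p(a), a, e)), p(e)), p(m(p(e), p(e), e))), p(m(m(p(m(p(a), p(e), p(e))), 0, e), e, e)), e):
1. m(m(p(p(a)), m(p(a), p(m(p(a), a, e)), p(e)), p(m(p(e), p(e), e))), p(m(m(p(m(p(a), p(e), p(e))), 0, e), e, e)), e)  →  m(m(p(p(a)), p(m(p(a), a, e)), p(m(p(e), p(e), e))), p(m(m(p(m(p(a), p(e), p(e))), 0, e), e, e)), e)   [R2 at 1.2]
2. m(m(p(p(a)), p(m(p(a), a, e)), p(m(p(e), p(e), e))), p(m(m(p(m(p(a), p(e), p(e))), 0, e), e, e)), e)  →  m(m(p(p(a)), p(a), p(m(p(e), p(e), e))), p(m(m(p(m(p(a), p(e), p(e))), 0, e), e, e)), e)   [R6 at 1.2.1]
3. m(m(p(p(a)), p(a), p(m(p(e), p(e), e))), p(m(m(p(m(p(a), p(e), p(e))), 0, e), e, e)), e)  →  m(m(p(p(a)), p(a), p(e)), p(m(m(p(m(p(a), p(e), p(e))), 0, e), e, e)), e)   [R6 at 1.3.1]
4. m(m(p(p(a)), p(a), p(e)), p(m(m(p(m(p(a), p(e), p(e))), 0, e), e, e)), e)  →  m(p(a), p(m(m(p(m(p(a), p(e), p(e))), 0, e), e, e)), e)   [R2 at 1]
5. m(p(a), p(m(m(p(m(p(a), p(e), p(e))), 0, e), e, e)), e)  →  a   [R6 at ε]

yes — NF(t₁) = a, NF(t₂) = a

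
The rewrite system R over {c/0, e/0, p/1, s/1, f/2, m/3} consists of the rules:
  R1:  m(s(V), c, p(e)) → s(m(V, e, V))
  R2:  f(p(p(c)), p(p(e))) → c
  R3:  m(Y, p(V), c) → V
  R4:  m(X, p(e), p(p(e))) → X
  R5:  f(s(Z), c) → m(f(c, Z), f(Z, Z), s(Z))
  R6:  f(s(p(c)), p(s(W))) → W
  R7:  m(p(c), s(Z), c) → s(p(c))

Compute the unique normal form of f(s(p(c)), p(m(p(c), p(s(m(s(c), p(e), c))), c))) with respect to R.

1. f(s(p(c)), p(m(p(c), p(s(m(s(c), p(e), c))), c)))  →  f(s(p(c)), p(s(m(s(c), p(e), c))))   [R3 at 2.1]
2. f(s(p(c)), p(s(m(s(c), p(e), c))))  →  m(s(c), p(e), c)   [R6 at ε]
3. m(s(c), p(e), c)  →  e   [R3 at ε]

e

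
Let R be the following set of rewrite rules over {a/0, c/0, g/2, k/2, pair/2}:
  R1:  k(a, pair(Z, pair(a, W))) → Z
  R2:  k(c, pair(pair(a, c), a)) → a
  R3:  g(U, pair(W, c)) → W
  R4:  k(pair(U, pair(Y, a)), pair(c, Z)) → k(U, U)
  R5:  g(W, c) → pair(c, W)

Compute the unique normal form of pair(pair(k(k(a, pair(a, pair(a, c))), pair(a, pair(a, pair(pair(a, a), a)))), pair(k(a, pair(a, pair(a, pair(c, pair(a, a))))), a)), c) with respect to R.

pair(pair(a, pair(a, a)), c)

1. pair(pair(k(k(a, pair(a, pair(a, c))), pair(a, pair(a, pair(pair(a, a), a)))), pair(k(a, pair(a, pair(a, pair(c, pair(a, a))))), a)), c)  →  pair(pair(k(a, pair(a, pair(a, pair(pair(a, a), a)))), pair(k(a, pair(a, pair(a, pair(c, pair(a, a))))), a)), c)   [R1 at 1.1.1]
2. pair(pair(k(a, pair(a, pair(a, pair(pair(a, a), a)))), pair(k(a, pair(a, pair(a, pair(c, pair(a, a))))), a)), c)  →  pair(pair(a, pair(k(a, pair(a, pair(a, pair(c, pair(a, a))))), a)), c)   [R1 at 1.1]
3. pair(pair(a, pair(k(a, pair(a, pair(a, pair(c, pair(a, a))))), a)), c)  →  pair(pair(a, pair(a, a)), c)   [R1 at 1.2.1]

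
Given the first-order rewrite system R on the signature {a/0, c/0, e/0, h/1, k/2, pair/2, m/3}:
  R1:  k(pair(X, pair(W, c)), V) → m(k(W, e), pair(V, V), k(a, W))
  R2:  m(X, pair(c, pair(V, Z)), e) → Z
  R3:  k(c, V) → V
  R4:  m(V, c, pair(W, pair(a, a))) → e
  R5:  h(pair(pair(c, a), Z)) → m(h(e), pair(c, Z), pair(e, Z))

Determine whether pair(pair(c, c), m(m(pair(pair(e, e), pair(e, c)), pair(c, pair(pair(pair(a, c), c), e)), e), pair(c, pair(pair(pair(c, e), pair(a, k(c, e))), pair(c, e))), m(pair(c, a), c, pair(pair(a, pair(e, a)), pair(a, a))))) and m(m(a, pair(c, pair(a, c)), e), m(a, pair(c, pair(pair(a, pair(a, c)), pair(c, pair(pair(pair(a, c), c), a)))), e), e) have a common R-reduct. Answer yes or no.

no — NF(t₁) = pair(pair(c, c), pair(c, e)), NF(t₂) = a

Reduce t₁ = pair(pair(c, c), m(m(pair(pair(e, e), pair(e, c)), pair(c, pair(pair(pair(a, c), c), e)), e), pair(c, pair(pair(pair(c, e), pair(a, k(c, e))), pair(c, e))), m(pair(c, a), c, pair(pair(a, pair(e, a)), pair(a, a))))):
1. pair(pair(c, c), m(m(pair(pair(e, e), pair(e, c)), pair(c, pair(pair(pair(a, c), c), e)), e), pair(c, pair(pair(pair(c, e), pair(a, k(c, e))), pair(c, e))), m(pair(c, a), c, pair(pair(a, pair(e, a)), pair(a, a)))))  →  pair(pair(c, c), m(e, pair(c, pair(pair(pair(c, e), pair(a, k(c, e))), pair(c, e))), m(pair(c, a), c, pair(pair(a, pair(e, a)), pair(a, a)))))   [R2 at 2.1]
2. pair(pair(c, c), m(e, pair(c, pair(pair(pair(c, e), pair(a, k(c, e))), pair(c, e))), m(pair(c, a), c, pair(pair(a, pair(e, a)), pair(a, a)))))  →  pair(pair(c, c), m(e, pair(c, pair(pair(pair(c, e), pair(a, e)), pair(c, e))), m(pair(c, a), c, pair(pair(a, pair(e, a)), pair(a, a)))))   [R3 at 2.2.2.1.2.2]
3. pair(pair(c, c), m(e, pair(c, pair(pair(pair(c, e), pair(a, e)), pair(c, e))), m(pair(c, a), c, pair(pair(a, pair(e, a)), pair(a, a)))))  →  pair(pair(c, c), m(e, pair(c, pair(pair(pair(c, e), pair(a, e)), pair(c, e))), e))   [R4 at 2.3]
4. pair(pair(c, c), m(e, pair(c, pair(pair(pair(c, e), pair(a, e)), pair(c, e))), e))  →  pair(pair(c, c), pair(c, e))   [R2 at 2]

Reduce t₂ = m(m(a, pair(c, pair(a, c)), e), m(a, pair(c, pair(pair(a, pair(a, c)), pair(c, pair(pair(pair(a, c), c), a)))), e), e):
1. m(m(a, pair(c, pair(a, c)), e), m(a, pair(c, pair(pair(a, pair(a, c)), pair(c, pair(pair(pair(a, c), c), a)))), e), e)  →  m(c, m(a, pair(c, pair(pair(a, pair(a, c)), pair(c, pair(pair(pair(a, c), c), a)))), e), e)   [R2 at 1]
2. m(c, m(a, pair(c, pair(pair(a, pair(a, c)), pair(c, pair(pair(pair(a, c), c), a)))), e), e)  →  m(c, pair(c, pair(pair(pair(a, c), c), a)), e)   [R2 at 2]
3. m(c, pair(c, pair(pair(pair(a, c), c), a)), e)  →  a   [R2 at ε]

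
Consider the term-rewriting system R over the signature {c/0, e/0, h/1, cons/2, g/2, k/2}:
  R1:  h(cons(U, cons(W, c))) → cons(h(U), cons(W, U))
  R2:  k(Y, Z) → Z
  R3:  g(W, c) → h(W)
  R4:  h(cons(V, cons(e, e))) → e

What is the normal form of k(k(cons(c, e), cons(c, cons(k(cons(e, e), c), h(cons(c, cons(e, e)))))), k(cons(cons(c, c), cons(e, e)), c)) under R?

c

1. k(k(cons(c, e), cons(c, cons(k(cons(e, e), c), h(cons(c, cons(e, e)))))), k(cons(cons(c, c), cons(e, e)), c))  →  k(cons(cons(c, c), cons(e, e)), c)   [R2 at ε]
2. k(cons(cons(c, c), cons(e, e)), c)  →  c   [R2 at ε]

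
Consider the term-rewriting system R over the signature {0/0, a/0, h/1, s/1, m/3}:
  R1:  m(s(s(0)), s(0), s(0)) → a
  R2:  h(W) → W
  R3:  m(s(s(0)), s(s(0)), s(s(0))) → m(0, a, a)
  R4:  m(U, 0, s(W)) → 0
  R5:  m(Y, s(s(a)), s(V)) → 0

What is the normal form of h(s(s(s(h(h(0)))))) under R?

1. h(s(s(s(h(h(0))))))  →  s(s(s(h(h(0)))))   [R2 at ε]
2. s(s(s(h(h(0)))))  →  s(s(s(h(0))))   [R2 at 1.1.1]
3. s(s(s(h(0))))  →  s(s(s(0)))   [R2 at 1.1.1]

s(s(s(0)))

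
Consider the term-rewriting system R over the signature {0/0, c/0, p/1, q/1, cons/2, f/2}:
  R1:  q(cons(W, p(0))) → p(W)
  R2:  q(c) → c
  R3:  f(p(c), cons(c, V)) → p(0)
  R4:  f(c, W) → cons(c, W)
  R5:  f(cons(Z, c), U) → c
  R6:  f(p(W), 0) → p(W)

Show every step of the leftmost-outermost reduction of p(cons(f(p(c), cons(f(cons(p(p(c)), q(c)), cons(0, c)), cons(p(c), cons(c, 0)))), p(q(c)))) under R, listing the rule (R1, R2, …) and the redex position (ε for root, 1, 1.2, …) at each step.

1. p(cons(f(p(c), cons(f(cons(p(p(c)), q(c)), cons(0, c)), cons(p(c), cons(c, 0)))), p(q(c))))  →  p(cons(f(p(c), cons(f(cons(p(p(c)), c), cons(0, c)), cons(p(c), cons(c, 0)))), p(q(c))))   [R2 at 1.1.2.1.1.2]
2. p(cons(f(p(c), cons(f(cons(p(p(c)), c), cons(0, c)), cons(p(c), cons(c, 0)))), p(q(c))))  →  p(cons(f(p(c), cons(c, cons(p(c), cons(c, 0)))), p(q(c))))   [R5 at 1.1.2.1]
3. p(cons(f(p(c), cons(c, cons(p(c), cons(c, 0)))), p(q(c))))  →  p(cons(p(0), p(q(c))))   [R3 at 1.1]
4. p(cons(p(0), p(q(c))))  →  p(cons(p(0), p(c)))   [R2 at 1.2.1]

p(cons(p(0), p(c)))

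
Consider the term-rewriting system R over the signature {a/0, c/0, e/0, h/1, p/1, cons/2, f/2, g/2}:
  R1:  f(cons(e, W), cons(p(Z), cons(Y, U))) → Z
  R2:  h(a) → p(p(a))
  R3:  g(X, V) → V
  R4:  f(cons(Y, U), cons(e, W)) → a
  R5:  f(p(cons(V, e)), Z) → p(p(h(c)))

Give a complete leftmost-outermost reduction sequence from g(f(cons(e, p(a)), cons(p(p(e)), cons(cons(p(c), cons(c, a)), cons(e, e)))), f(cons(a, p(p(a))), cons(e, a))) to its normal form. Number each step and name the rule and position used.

1. g(f(cons(e, p(a)), cons(p(p(e)), cons(cons(p(c), cons(c, a)), cons(e, e)))), f(cons(a, p(p(a))), cons(e, a)))  →  f(cons(a, p(p(a))), cons(e, a))   [R3 at ε]
2. f(cons(a, p(p(a))), cons(e, a))  →  a   [R4 at ε]

a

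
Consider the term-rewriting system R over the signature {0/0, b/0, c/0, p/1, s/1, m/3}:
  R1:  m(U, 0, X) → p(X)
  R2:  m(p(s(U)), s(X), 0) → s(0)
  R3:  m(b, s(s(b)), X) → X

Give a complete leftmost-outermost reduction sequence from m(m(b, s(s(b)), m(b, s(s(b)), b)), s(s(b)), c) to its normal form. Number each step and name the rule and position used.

1. m(m(b, s(s(b)), m(b, s(s(b)), b)), s(s(b)), c)  →  m(m(b, s(s(b)), b), s(s(b)), c)   [R3 at 1]
2. m(m(b, s(s(b)), b), s(s(b)), c)  →  m(b, s(s(b)), c)   [R3 at 1]
3. m(b, s(s(b)), c)  →  c   [R3 at ε]

c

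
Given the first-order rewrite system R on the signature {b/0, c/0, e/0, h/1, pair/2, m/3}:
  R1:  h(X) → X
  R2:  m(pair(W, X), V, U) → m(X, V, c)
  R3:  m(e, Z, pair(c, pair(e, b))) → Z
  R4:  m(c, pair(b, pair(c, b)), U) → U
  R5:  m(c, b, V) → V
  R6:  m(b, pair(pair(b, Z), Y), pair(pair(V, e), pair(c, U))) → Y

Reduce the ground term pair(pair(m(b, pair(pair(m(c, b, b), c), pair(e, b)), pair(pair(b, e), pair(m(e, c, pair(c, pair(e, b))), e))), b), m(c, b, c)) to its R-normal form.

pair(pair(pair(e, b), b), c)

1. pair(pair(m(b, pair(pair(m(c, b, b), c), pair(e, b)), pair(pair(b, e), pair(m(e, c, pair(c, pair(e, b))), e))), b), m(c, b, c))  →  pair(pair(m(b, pair(pair(b, c), pair(e, b)), pair(pair(b, e), pair(m(e, c, pair(c, pair(e, b))), e))), b), m(c, b, c))   [R5 at 1.1.2.1.1]
2. pair(pair(m(b, pair(pair(b, c), pair(e, b)), pair(pair(b, e), pair(m(e, c, pair(c, pair(e, b))), e))), b), m(c, b, c))  →  pair(pair(m(b, pair(pair(b, c), pair(e, b)), pair(pair(b, e), pair(c, e))), b), m(c, b, c))   [R3 at 1.1.3.2.1]
3. pair(pair(m(b, pair(pair(b, c), pair(e, b)), pair(pair(b, e), pair(c, e))), b), m(c, b, c))  →  pair(pair(pair(e, b), b), m(c, b, c))   [R6 at 1.1]
4. pair(pair(pair(e, b), b), m(c, b, c))  →  pair(pair(pair(e, b), b), c)   [R5 at 2]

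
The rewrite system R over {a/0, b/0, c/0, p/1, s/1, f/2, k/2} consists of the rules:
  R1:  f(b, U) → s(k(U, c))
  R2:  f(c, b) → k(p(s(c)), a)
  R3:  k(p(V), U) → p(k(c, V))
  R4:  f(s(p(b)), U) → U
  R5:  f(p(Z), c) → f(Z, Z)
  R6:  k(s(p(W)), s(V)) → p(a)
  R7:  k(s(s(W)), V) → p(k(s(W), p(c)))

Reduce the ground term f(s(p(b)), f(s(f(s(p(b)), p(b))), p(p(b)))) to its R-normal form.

p(p(b))

1. f(s(p(b)), f(s(f(s(p(b)), p(b))), p(p(b))))  →  f(s(f(s(p(b)), p(b))), p(p(b)))   [R4 at ε]
2. f(s(f(s(p(b)), p(b))), p(p(b)))  →  f(s(p(b)), p(p(b)))   [R4 at 1.1]
3. f(s(p(b)), p(p(b)))  →  p(p(b))   [R4 at ε]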